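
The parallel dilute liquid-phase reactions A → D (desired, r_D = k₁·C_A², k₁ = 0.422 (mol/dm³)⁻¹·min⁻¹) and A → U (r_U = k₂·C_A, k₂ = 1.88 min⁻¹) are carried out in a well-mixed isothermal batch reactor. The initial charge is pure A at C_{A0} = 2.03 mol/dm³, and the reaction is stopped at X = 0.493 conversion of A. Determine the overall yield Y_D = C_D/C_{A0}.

0.125

C_A = C_{A0}(1−X) = 1.029 mol/dm³.
Along a PFR/batch, dC_U/dC_A = −r_U/(r_D+r_U) = −k₂/(k₂+k₁·C_A).
Integrating from C_{A0} to C_A: C_U = (1.88/0.422)·ln[(1.88+0.422·2.03)/(1.88+0.422·1.03)] = 4.455·ln(2.737/2.314) = 0.7467 mol/dm³.
Then C_D = (C_{A0}−C_A) − C_U = 1.001 − 0.7467 = 0.2540 mol/dm³.
Y_D = C_D/C_{A0} = 0.2540/2.03 = 0.125.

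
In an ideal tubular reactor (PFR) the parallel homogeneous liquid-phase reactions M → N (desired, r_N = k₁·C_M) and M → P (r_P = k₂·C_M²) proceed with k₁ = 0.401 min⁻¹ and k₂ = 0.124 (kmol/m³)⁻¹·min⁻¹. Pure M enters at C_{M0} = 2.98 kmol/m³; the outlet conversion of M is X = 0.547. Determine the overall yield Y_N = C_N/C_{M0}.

0.330

C_M = C_{M0}(1−X) = 1.350 kmol/m³.
Along a PFR/batch, dC_N/dC_M = −r_N/(r_N+r_P) = −k₁/(k₁+k₂·C_M).
Integrating from C_{M0} to C_M: C_N = (0.401/0.124)·ln[(0.401+0.124·2.98)/(0.401+0.124·1.35)] = 3.234·ln(0.7705/0.5684) = 0.9839 kmol/m³.
Y_N = C_N/C_{M0} = 0.9839/2.98 = 0.330.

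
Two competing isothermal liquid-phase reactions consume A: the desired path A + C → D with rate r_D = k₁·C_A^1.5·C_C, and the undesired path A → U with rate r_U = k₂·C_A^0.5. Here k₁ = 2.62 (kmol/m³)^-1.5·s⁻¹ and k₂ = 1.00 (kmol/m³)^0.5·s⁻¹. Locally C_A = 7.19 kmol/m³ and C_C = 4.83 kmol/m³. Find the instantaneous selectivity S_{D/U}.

91.0

S_{D/U} = r_D/r_U = (k₁·C_A^1.5·C_C)/(k₂·C_A^0.5) = (k₁/k₂)·C_A·C_C.
= (2.62×7.190^1.5×4.830) / (1.00×7.190^0.5) = 244.0/2.681 = 91.0.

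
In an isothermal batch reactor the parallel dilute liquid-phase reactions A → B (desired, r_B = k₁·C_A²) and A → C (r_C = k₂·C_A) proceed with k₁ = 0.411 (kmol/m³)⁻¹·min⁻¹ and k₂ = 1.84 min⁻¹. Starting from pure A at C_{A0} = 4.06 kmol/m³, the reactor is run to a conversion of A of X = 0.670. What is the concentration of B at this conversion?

C_A = C_{A0}(1−X) = 1.340 kmol/m³.
Along a PFR/batch, dC_C/dC_A = −r_C/(r_B+r_C) = −k₂/(k₂+k₁·C_A).
Integrating from C_{A0} to C_A: C_C = (1.84/0.411)·ln[(1.84+0.411·4.06)/(1.84+0.411·1.34)] = 4.477·ln(3.509/2.391) = 1.718 kmol/m³.
Then C_B = (C_{A0}−C_A) − C_C = 2.720 − 1.718 = 1.003 kmol/m³.

1.00 kmol/m³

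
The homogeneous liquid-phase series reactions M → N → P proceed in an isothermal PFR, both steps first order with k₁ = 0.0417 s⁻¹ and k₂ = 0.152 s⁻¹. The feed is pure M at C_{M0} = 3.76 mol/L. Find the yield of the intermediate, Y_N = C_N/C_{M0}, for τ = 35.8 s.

For first-order series with pure M initially, C_N(τ) = k₁C_{M0}/(k₂−k₁)·(e^(−k₁τ) − e^(−k₂τ)).
e^(−k₁τ) = e^(−0.0417×35.8) = e^(−1.493) = 0.2247; e^(−k₂τ) = e^(−5.442) = 0.004333.
C_N = 0.0417×3.76/(0.152−0.0417) × (0.2247−0.004333) = 1.422×0.2204 = 0.3133 mol/L.
Y_N = C_N/C_{M0} = 0.3133/3.76 = 0.0833.

0.0833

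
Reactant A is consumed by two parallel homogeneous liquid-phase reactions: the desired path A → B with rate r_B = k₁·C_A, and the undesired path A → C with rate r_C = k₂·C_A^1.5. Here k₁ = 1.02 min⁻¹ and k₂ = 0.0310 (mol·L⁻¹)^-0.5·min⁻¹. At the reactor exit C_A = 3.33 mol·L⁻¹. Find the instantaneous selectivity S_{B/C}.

S_{B/C} = r_B/r_C = (k₁·C_A)/(k₂·C_A^1.5) = (k₁/k₂)·C_A^-0.5.
= (1.02×3.330) / (0.0310×3.330^1.5) = 3.397/0.1884 = 18.0.

18.0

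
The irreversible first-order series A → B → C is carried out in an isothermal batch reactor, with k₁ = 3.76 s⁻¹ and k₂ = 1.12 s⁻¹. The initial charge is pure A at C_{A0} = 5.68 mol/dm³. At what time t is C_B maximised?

For first-order series the maximum of C_B occurs at t_opt = ln(k₂/k₁)/(k₂−k₁).
= ln(1.12/3.76)/(1.12−3.76) = ln(0.2979)/-2.640 = -1.211/-2.640 = 0.459 s.

0.459 s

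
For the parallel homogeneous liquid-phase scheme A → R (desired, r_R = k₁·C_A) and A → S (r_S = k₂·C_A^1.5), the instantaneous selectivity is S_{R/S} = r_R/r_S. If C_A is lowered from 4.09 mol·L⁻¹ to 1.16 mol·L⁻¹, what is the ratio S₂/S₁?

1.88

S_{R/S} = (k₁/k₂)·C_A^-0.5, so S₂/S₁ = (C_{A,2}/C_{A,1})^-0.5.
= (1.16/4.09)^(-0.5) = (0.2836)^(-0.5) = 1.88.
Selectivity toward R rises as C_A falls — low-concentration operation is favoured.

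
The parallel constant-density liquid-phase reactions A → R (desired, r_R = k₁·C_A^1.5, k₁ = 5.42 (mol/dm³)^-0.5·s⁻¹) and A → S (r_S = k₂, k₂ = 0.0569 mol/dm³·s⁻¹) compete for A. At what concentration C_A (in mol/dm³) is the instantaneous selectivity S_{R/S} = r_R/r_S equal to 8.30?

0.197 mol/dm³

S_{R/S} = (k₁/k₂)·C_A^1.5 ⇒ C_A = (S·k₂/k₁)^(1/1.5).
= (8.30×0.0569/5.42)^(0.6667) = (0.08713)^(0.6667) = 0.197 mol/dm³.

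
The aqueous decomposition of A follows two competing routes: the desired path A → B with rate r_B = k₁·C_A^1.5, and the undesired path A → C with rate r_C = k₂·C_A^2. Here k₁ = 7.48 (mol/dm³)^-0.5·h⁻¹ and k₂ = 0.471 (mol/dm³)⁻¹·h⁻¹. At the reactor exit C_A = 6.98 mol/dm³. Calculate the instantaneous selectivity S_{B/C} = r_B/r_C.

6.01

S_{B/C} = r_B/r_C = (k₁·C_A^1.5)/(k₂·C_A^2) = (k₁/k₂)·C_A^-0.5.
= (7.48×6.980^1.5) / (0.471×6.980^2) = 137.9/22.95 = 6.01.
The undesired path is higher order in A, so low C_A (CSTR or dilute feed) favours B.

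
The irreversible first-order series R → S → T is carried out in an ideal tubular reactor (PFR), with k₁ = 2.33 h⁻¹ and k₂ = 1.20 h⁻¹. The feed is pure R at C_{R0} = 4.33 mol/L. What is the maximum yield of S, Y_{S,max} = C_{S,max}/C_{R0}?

Evaluating C_S at τ_opt = ln(k₂/k₁)/(k₂−k₁) gives C_{S,max}/C_{R0} = (k₁/k₂)^[k₂/(k₂−k₁)].
= (2.33/1.20)^(1.20/(1.20−2.33)) = (1.942)^(-1.062) = 0.4943.

0.494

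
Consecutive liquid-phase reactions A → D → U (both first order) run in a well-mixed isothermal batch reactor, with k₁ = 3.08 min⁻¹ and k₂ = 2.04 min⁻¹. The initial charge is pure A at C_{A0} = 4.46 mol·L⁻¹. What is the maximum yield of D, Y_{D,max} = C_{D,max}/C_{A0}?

Evaluating C_D at t_opt = ln(k₂/k₁)/(k₂−k₁) gives C_{D,max}/C_{A0} = (k₁/k₂)^[k₂/(k₂−k₁)].
= (3.08/2.04)^(2.04/(2.04−3.08)) = (1.510)^(-1.962) = 0.4457.

0.446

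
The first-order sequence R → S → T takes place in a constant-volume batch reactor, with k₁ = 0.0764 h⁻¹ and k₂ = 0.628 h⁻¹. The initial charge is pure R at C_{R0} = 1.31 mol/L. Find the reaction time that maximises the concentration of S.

For first-order series the maximum of C_S occurs at t_opt = ln(k₂/k₁)/(k₂−k₁).
= ln(0.628/0.0764)/(0.628−0.0764) = ln(8.220)/0.5516 = 2.107/0.5516 = 3.82 h.

3.82 h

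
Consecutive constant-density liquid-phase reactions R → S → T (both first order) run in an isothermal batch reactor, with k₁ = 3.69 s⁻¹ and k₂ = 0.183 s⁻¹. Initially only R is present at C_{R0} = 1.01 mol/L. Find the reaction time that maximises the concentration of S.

0.857 s

For first-order series the maximum of C_S occurs at t_opt = ln(k₂/k₁)/(k₂−k₁).
= ln(0.183/3.69)/(0.183−3.69) = ln(0.04959)/-3.507 = -3.004/-3.507 = 0.857 s.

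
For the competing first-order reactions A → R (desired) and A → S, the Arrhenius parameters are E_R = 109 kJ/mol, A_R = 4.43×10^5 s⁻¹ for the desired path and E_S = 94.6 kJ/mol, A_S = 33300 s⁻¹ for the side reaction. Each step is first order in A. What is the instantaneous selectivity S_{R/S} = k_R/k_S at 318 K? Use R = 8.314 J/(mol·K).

0.0573

Since both paths have the same order in A, the concentration cancels and S_{R/S} = k_R/k_S = (A_R/A_S)·exp[(E_S−E_R)/(RT)].
(E_S−E_R)/(RT) = (94.6−109)×10³/(8.314×318) = -14400/2644 = -5.447.
k_R/k_S = (4.43×10^5/33300)·exp(-5.447) = 13.30 × 0.004311 = 0.0573.
Since E_R > E_S, raising the temperature improves selectivity toward R.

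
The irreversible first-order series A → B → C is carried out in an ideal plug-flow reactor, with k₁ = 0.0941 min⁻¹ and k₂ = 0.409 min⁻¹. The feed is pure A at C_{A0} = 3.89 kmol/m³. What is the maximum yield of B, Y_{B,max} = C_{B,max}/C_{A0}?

0.148

Evaluating C_B at τ_opt = ln(k₂/k₁)/(k₂−k₁) gives C_{B,max}/C_{A0} = (k₁/k₂)^[k₂/(k₂−k₁)].
= (0.0941/0.409)^(0.409/(0.409−0.0941)) = (0.2301)^(1.299) = 0.1483.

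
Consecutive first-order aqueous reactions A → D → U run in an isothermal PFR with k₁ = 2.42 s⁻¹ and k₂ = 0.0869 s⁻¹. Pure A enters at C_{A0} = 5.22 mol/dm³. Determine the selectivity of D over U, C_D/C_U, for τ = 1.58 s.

The intermediate concentration in a first-order A→B→C sequence is C_D = k₁C_{A0}(e^(−k₁τ) − e^(−k₂τ))/(k₂−k₁).
e^(−k₁τ) = e^(−2.42×1.58) = e^(−3.824) = 0.02185; e^(−k₂τ) = e^(−0.1373) = 0.8717.
C_D = 2.42×5.22/(0.0869−2.42) × (0.02185−0.8717) = (-5.414)×(-0.8499) = 4.601 mol/dm³.
C_A = C_{A0}e^(−k₁τ) = 0.1141 mol/dm³, so C_U = C_{A0}−C_A−C_D = 0.5045 mol/dm³; C_D/C_U = 9.12.

9.12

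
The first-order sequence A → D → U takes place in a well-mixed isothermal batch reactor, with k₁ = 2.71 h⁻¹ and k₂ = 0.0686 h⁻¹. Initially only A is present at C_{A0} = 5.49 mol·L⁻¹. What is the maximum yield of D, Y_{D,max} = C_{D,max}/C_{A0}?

Evaluating C_D at t_opt = ln(k₂/k₁)/(k₂−k₁) gives C_{D,max}/C_{A0} = (k₁/k₂)^[k₂/(k₂−k₁)].
= (2.71/0.0686)^(0.0686/(0.0686−2.71)) = (39.50)^(-0.02597) = 0.9089.

0.909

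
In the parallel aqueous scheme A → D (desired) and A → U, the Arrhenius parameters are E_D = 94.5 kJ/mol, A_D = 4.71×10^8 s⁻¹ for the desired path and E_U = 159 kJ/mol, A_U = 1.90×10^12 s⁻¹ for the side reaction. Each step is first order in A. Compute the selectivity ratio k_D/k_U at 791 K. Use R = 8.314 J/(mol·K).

4.51

Since both paths have the same order in A, the concentration cancels and S_{D/U} = k_D/k_U = (A_D/A_U)·exp[(E_U−E_D)/(RT)].
(E_U−E_D)/(RT) = (159−94.5)×10³/(8.314×791) = 64500/6576 = 9.808.
k_D/k_U = (4.71×10^8/1.90×10^12)·exp(9.808) = 2.479×10^-4 × 18176 = 4.51.
Since E_D < E_U, lowering the temperature improves selectivity toward D.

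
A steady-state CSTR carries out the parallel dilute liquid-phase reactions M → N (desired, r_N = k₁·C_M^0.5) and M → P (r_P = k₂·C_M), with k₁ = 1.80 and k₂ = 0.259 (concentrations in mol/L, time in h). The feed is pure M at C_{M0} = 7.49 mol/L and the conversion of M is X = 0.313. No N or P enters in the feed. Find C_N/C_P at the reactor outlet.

Exit C_M = C_{M0}(1−X) = 7.49×0.687 = 5.146 mol/L.
Rates in a CSTR are evaluated at the outlet concentration: r_N = 1.80×5.146^0.5 = 4.083, r_P = 0.259×5.146 = 1.333.
Overall selectivity = C_N/C_P = r_Nτ/(r_Pτ) = r_N/r_P = 3.06.

3.06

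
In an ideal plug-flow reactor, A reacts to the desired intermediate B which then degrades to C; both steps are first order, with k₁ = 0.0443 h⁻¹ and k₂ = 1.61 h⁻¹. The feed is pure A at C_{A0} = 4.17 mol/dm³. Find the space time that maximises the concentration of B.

2.29 h

For first-order series the maximum of C_B occurs at τ_opt = ln(k₂/k₁)/(k₂−k₁).
= ln(1.61/0.0443)/(1.61−0.0443) = ln(36.34)/1.566 = 3.593/1.566 = 2.29 h.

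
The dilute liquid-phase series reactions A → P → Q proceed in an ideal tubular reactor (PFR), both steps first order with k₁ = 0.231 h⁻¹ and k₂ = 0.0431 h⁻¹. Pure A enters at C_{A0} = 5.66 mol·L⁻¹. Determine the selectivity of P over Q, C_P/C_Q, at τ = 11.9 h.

2.36

Solving the coupled first-order balances gives C_P(τ) = [k₁/(k₂−k₁)]·C_{A0}·(e^(−k₁τ) − e^(−k₂τ)).
e^(−k₁τ) = e^(−0.231×11.9) = e^(−2.749) = 0.06400; e^(−k₂τ) = e^(−0.5129) = 0.5988.
C_P = 0.231×5.66/(0.0431−0.231) × (0.06400−0.5988) = (-6.958)×(-0.5348) = 3.721 mol·L⁻¹.
C_A = C_{A0}e^(−k₁τ) = 0.3622 mol·L⁻¹, so C_Q = C_{A0}−C_A−C_P = 1.577 mol·L⁻¹; C_P/C_Q = 2.36.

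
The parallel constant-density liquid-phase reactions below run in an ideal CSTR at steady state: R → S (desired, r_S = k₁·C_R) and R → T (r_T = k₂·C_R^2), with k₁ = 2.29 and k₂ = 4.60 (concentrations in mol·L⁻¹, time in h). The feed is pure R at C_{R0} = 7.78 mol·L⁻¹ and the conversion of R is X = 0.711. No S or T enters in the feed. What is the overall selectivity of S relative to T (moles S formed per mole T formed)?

0.221

Exit C_R = C_{R0}(1−X) = 7.78×0.289 = 2.248 mol·L⁻¹.
Rates in a CSTR are evaluated at the outlet concentration: r_S = 2.29×2.248 = 5.149, r_T = 4.60×2.248^2 = 23.25.
Overall selectivity = C_S/C_T = r_Sτ/(r_Tτ) = r_S/r_T = 0.221.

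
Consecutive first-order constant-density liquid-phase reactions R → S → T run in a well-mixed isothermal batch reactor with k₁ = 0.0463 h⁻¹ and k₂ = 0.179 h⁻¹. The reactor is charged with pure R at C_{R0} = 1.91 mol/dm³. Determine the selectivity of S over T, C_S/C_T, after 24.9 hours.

0.184

The intermediate concentration in a first-order A→B→C sequence is C_S = k₁C_{R0}(e^(−k₁t) − e^(−k₂t))/(k₂−k₁).
e^(−k₁t) = e^(−0.0463×24.9) = e^(−1.153) = 0.3157; e^(−k₂t) = e^(−4.457) = 0.01160.
C_S = 0.0463×1.91/(0.179−0.0463) × (0.3157−0.01160) = 0.6664×0.3041 = 0.2027 mol/dm³.
C_R = C_{R0}e^(−k₁t) = 0.6030 mol/dm³, so C_T = C_{R0}−C_R−C_S = 1.104 mol/dm³; C_S/C_T = 0.184.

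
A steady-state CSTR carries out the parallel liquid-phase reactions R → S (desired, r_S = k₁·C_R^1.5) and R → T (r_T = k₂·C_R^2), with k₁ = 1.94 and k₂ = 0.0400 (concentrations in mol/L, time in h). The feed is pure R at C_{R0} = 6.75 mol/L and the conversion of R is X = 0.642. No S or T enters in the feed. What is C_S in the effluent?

4.20 mol/L

Exit C_R = C_{R0}(1−X) = 6.75×0.358 = 2.417 mol/L.
Rates in a CSTR are evaluated at the outlet concentration: r_S = 1.94×2.417^1.5 = 7.288, r_T = 0.0400×2.417^2 = 0.2336.
Fraction of consumed R going to S: r_S/(r_S+r_T) = 0.9689.
C_S = 0.9689·C_{R0}·X = 0.9689×6.75×0.642 = 4.20 mol/L.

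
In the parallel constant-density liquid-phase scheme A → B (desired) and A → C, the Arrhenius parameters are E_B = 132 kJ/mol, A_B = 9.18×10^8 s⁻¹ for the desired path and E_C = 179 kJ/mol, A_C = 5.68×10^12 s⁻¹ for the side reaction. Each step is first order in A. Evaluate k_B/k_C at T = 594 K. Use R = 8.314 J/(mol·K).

2.20

k_B/k_C = (A_B/A_C)·exp[−(E_B−E_C)/(RT)] = (A_B/A_C)·exp[(E_C−E_B)/(RT)].
(E_C−E_B)/(RT) = (179−132)×10³/(8.314×594) = 47000/4939 = 9.517.
k_B/k_C = (9.18×10^8/5.68×10^12)·exp(9.517) = 1.616×10^-4 × 13589 = 2.20.
Since E_B < E_C, lowering the temperature improves selectivity toward B.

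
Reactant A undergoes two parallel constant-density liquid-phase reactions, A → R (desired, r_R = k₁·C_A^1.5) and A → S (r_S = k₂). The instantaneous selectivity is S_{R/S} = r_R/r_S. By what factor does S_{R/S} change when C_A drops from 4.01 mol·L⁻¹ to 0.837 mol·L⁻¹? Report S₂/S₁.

S_{R/S} = (k₁/k₂)·C_A^1.5, so S₂/S₁ = (C_{A,2}/C_{A,1})^1.5.
= (0.837/4.01)^1.5 = (0.2087)^1.5 = 0.0954.

0.0954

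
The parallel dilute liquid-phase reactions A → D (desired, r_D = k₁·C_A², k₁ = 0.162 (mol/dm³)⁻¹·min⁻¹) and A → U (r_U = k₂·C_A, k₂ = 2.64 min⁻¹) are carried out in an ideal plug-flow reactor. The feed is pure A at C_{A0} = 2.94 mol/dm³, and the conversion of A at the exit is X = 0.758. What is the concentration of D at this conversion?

C_A = C_{A0}(1−X) = 0.7115 mol/dm³.
Along a PFR/batch, dC_U/dC_A = −r_U/(r_D+r_U) = −k₂/(k₂+k₁·C_A).
Integrating from C_{A0} to C_A: C_U = (2.64/0.162)·ln[(2.64+0.162·2.94)/(2.64+0.162·0.711)] = 16.30·ln(3.116/2.755) = 2.007 mol/dm³.
Then C_D = (C_{A0}−C_A) − C_U = 2.229 − 2.007 = 0.2220 mol/dm³.

0.222 mol/dm³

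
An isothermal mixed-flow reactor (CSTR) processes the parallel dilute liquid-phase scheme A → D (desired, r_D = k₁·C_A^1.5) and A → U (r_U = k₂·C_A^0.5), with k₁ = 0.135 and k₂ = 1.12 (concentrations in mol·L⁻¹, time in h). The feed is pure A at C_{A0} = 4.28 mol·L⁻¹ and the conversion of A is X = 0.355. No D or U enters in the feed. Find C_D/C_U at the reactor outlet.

0.333

Exit C_A = C_{A0}(1−X) = 4.28×0.645 = 2.761 mol·L⁻¹.
In a CSTR the entire volume is at exit conditions, so r_D = 0.135×2.761^1.5 = 0.6192 and r_U = 1.12×2.761^0.5 = 1.861.
Overall selectivity = C_D/C_U = r_Dτ/(r_Uτ) = r_D/r_U = 0.333.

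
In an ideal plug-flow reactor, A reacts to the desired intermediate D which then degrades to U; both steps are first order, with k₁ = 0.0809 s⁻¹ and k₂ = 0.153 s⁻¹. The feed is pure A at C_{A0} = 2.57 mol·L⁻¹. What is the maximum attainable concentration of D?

At the optimum, C_{D,max}/C_{A0} = (k₁/k₂)^[k₂/(k₂−k₁)].
= (0.0809/0.153)^(0.153/(0.153−0.0809)) = (0.5288)^(2.122) = 0.2587.
C_{D,max} = 0.2587×2.57 = 0.665 mol·L⁻¹.

0.665 mol·L⁻¹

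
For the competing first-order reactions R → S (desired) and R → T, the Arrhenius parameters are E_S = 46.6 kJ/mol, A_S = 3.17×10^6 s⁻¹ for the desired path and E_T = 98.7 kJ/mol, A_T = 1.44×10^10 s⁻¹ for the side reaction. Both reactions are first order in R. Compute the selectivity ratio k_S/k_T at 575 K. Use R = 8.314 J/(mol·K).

k_S/k_T = (A_S/A_T)·exp[−(E_S−E_T)/(RT)] = (A_S/A_T)·exp[(E_T−E_S)/(RT)].
(E_T−E_S)/(RT) = (98.7−46.6)×10³/(8.314×575) = 52100/4781 = 10.90.
k_S/k_T = (3.17×10^6/1.44×10^10)·exp(10.90) = 2.201×10^-4 × 54086 = 11.9.

11.9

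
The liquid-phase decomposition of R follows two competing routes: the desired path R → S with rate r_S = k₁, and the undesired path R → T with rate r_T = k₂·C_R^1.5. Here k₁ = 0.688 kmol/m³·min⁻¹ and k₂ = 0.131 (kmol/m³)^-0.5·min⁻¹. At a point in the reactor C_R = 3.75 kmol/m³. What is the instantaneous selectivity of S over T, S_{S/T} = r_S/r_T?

0.723

S_{S/T} = r_S/r_T = (k₁)/(k₂·C_R^1.5) = (k₁/k₂)·C_R^-1.5.
= (0.688) / (0.131×3.750^1.5) = 0.6880/0.9513 = 0.723.
The undesired path is higher order in R, so low C_R (CSTR or dilute feed) favours S.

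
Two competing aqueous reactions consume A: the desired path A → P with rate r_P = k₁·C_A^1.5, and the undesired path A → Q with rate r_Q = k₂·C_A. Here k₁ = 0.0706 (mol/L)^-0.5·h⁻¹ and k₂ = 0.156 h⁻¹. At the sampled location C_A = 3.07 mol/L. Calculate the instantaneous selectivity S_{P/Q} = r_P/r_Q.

0.793

S_{P/Q} = r_P/r_Q = (k₁·C_A^1.5)/(k₂·C_A) = (k₁/k₂)·C_A^0.5.
= (0.0706×3.070^1.5) / (0.156×3.070) = 0.3798/0.4789 = 0.793.
Since the desired path is higher order in A, keeping C_A high (PFR or concentrated feed) favours P.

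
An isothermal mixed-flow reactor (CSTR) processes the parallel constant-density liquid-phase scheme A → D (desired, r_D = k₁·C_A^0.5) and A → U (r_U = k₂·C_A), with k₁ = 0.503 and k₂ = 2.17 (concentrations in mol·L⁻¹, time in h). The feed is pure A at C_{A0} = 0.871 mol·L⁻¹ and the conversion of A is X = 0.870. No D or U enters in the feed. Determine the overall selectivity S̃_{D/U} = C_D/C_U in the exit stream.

0.689

Exit C_A = C_{A0}(1−X) = 0.871×0.130 = 0.1132 mol·L⁻¹.
Rates in a CSTR are evaluated at the outlet concentration: r_D = 0.503×0.1132^0.5 = 0.1693, r_U = 2.17×0.1132 = 0.2457.
Overall selectivity = C_D/C_U = r_Dτ/(r_Uτ) = r_D/r_U = 0.689.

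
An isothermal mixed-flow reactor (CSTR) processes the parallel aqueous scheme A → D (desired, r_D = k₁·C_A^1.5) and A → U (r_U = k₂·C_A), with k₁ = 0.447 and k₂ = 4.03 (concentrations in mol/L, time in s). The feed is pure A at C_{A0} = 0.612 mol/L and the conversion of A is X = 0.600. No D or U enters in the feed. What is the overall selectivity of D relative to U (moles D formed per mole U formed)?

0.0549

Exit C_A = C_{A0}(1−X) = 0.612×0.400 = 0.2448 mol/L.
In a CSTR the entire volume is at exit conditions, so r_D = 0.447×0.2448^1.5 = 0.05414 and r_U = 4.03×0.2448 = 0.9865.
Overall selectivity = C_D/C_U = r_Dτ/(r_Uτ) = r_D/r_U = 0.0549.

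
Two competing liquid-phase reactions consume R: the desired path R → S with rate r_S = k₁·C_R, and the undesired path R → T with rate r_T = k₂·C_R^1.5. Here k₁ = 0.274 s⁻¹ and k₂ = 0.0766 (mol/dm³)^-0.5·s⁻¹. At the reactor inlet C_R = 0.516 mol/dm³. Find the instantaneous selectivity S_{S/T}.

4.98

S_{S/T} = r_S/r_T = (k₁·C_R)/(k₂·C_R^1.5) = (k₁/k₂)·C_R^-0.5.
= (0.274×0.5160) / (0.0766×0.5160^1.5) = 0.1414/0.02839 = 4.98.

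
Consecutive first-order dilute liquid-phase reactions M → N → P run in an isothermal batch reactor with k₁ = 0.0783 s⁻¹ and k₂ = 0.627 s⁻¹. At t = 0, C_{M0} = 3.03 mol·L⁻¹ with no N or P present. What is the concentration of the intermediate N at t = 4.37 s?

Solving the coupled first-order balances gives C_N(t) = [k₁/(k₂−k₁)]·C_{M0}·(e^(−k₁t) − e^(−k₂t)).
e^(−k₁t) = e^(−0.0783×4.37) = e^(−0.3422) = 0.7102; e^(−k₂t) = e^(−2.740) = 0.06457.
C_N = 0.0783×3.03/(0.627−0.0783) × (0.7102−0.06457) = 0.4324×0.6457 = 0.2792 mol·L⁻¹.

0.279 mol·L⁻¹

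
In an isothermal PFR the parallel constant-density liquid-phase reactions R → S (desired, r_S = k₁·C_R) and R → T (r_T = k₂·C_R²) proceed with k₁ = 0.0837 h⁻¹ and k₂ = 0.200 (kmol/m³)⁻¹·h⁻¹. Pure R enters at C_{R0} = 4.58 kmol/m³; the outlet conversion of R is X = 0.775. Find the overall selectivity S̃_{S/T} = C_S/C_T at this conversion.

0.171

C_R = C_{R0}(1−X) = 1.030 kmol/m³.
Along a PFR/batch, dC_S/dC_R = −r_S/(r_S+r_T) = −k₁/(k₁+k₂·C_R).
Integrating from C_{R0} to C_R: C_S = (0.0837/0.200)·ln[(0.0837+0.200·4.58)/(0.0837+0.200·1.03)] = 0.4185·ln(0.9997/0.2898) = 0.5182 kmol/m³.
C_T = (C_{R0}−C_R)−C_S = 3.031 kmol/m³; S̃_{S/T} = 0.5182/3.031 = 0.171.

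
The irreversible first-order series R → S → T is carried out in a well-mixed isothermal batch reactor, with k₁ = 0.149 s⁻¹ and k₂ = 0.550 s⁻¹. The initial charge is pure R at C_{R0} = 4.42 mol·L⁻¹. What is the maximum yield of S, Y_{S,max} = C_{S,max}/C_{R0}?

0.167

At the optimum, C_{S,max}/C_{R0} = (k₁/k₂)^[k₂/(k₂−k₁)].
= (0.149/0.550)^(0.550/(0.550−0.149)) = (0.2709)^(1.372) = 0.1668.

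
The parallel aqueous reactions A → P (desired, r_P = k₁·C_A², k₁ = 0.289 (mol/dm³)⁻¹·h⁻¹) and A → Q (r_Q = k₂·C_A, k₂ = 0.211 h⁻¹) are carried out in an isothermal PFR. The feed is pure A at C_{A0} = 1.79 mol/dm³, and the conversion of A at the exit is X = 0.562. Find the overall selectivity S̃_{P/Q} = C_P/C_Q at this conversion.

1.70

C_A = C_{A0}(1−X) = 0.7840 mol/dm³.
Along a PFR/batch, dC_Q/dC_A = −r_Q/(r_P+r_Q) = −k₂/(k₂+k₁·C_A).
Integrating from C_{A0} to C_A: C_Q = (0.211/0.289)·ln[(0.211+0.289·1.79)/(0.211+0.289·0.784)] = 0.7301·ln(0.7283/0.4376) = 0.3720 mol/dm³.
Then C_P = (C_{A0}−C_A) − C_Q = 1.006 − 0.3720 = 0.6340 mol/dm³.
S̃_{P/Q} = C_P/C_Q = 0.6340/0.3720 = 1.70.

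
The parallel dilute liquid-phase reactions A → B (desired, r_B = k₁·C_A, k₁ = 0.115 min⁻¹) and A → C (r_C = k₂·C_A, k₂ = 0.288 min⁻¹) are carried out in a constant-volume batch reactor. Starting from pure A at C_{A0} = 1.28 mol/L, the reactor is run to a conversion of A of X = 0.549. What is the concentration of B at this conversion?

C_A = C_{A0}(1−X) = 0.5773 mol/L.
Both paths are first order in A, so the instantaneous fraction to B is constant: dC_B/d(−C_A) = k₁/(k₁+k₂) = 0.2854.
C_B = 0.2854·(C_{A0}−C_A) = 0.2854×0.7027 = 0.201 mol/L.

0.201 mol/L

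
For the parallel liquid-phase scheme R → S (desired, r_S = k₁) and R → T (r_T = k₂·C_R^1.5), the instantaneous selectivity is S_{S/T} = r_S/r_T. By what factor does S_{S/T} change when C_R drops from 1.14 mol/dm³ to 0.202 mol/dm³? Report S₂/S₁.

13.4

S_{S/T} = (k₁/k₂)·C_R^-1.5, so S₂/S₁ = (C_{R,2}/C_{R,1})^-1.5.
= (0.202/1.14)^(-1.5) = (0.1772)^(-1.5) = 13.4.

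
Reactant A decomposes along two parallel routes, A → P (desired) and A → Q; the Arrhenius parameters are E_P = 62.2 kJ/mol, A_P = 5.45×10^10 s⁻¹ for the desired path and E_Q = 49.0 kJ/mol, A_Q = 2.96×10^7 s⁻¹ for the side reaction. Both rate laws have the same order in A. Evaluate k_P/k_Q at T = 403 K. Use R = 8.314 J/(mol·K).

35.8

Since both paths have the same order in A, the concentration cancels and S_{P/Q} = k_P/k_Q = (A_P/A_Q)·exp[(E_Q−E_P)/(RT)].
(E_Q−E_P)/(RT) = (49.0−62.2)×10³/(8.314×403) = -13200/3351 = -3.940.
k_P/k_Q = (5.45×10^10/2.96×10^7)·exp(-3.940) = 1841 × 0.01945 = 35.8.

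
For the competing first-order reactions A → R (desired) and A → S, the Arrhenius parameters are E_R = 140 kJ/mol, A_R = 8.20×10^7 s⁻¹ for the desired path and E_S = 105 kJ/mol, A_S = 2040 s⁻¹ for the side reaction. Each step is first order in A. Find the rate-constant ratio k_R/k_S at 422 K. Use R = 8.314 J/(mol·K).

1.87

With equal orders, S_{R/S} = k_R/k_S = (A_R/A_S)·exp[(E_S−E_R)/(RT)].
(E_S−E_R)/(RT) = (105−140)×10³/(8.314×422) = -35000/3509 = -9.976.
k_R/k_S = (8.20×10^7/2040)·exp(-9.976) = 40196 × 4.651×10^-5 = 1.87.
Since E_R > E_S, raising the temperature improves selectivity toward R.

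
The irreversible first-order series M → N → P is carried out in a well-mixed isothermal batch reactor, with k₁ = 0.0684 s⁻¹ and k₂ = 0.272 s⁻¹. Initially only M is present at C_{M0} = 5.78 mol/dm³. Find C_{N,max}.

Evaluating C_N at t_opt = ln(k₂/k₁)/(k₂−k₁) gives C_{N,max}/C_{M0} = (k₁/k₂)^[k₂/(k₂−k₁)].
= (0.0684/0.272)^(0.272/(0.272−0.0684)) = (0.2515)^(1.336) = 0.1582.
C_{N,max} = 0.1582×5.78 = 0.914 mol/dm³.

0.914 mol/dm³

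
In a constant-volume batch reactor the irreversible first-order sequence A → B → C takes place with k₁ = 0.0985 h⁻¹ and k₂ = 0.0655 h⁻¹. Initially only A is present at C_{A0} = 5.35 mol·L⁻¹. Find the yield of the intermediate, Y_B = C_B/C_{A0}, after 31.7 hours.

Solving the coupled first-order balances gives C_B(t) = [k₁/(k₂−k₁)]·C_{A0}·(e^(−k₁t) − e^(−k₂t)).
e^(−k₁t) = e^(−0.0985×31.7) = e^(−3.122) = 0.04405; e^(−k₂t) = e^(−2.076) = 0.1254.
C_B = 0.0985×5.35/(0.0655−0.0985) × (0.04405−0.1254) = (-15.97)×(-0.08134) = 1.299 mol·L⁻¹.
Y_B = C_B/C_{A0} = 1.299/5.35 = 0.243.

0.243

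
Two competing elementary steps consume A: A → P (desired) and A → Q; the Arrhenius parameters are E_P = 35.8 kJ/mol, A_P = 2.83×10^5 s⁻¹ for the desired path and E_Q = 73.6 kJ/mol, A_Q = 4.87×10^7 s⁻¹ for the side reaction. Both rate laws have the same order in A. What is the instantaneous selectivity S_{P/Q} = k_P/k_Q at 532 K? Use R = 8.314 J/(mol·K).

k_P/k_Q = (A_P/A_Q)·exp[−(E_P−E_Q)/(RT)] = (A_P/A_Q)·exp[(E_Q−E_P)/(RT)].
(E_Q−E_P)/(RT) = (73.6−35.8)×10³/(8.314×532) = 37800/4423 = 8.546.
k_P/k_Q = (2.83×10^5/4.87×10^7)·exp(8.546) = 0.005811 × 5147 = 29.9.
Since E_P < E_Q, lowering the temperature improves selectivity toward P.

29.9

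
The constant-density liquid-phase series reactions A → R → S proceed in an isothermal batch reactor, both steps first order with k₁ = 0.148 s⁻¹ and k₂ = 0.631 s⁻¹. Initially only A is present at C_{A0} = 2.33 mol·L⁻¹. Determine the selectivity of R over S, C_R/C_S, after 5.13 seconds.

0.328

For first-order series with pure A initially, C_R(t) = k₁C_{A0}/(k₂−k₁)·(e^(−k₁t) − e^(−k₂t)).
e^(−k₁t) = e^(−0.148×5.13) = e^(−0.7592) = 0.4680; e^(−k₂t) = e^(−3.237) = 0.03928.
C_R = 0.148×2.33/(0.631−0.148) × (0.4680−0.03928) = 0.7140×0.4287 = 0.3061 mol·L⁻¹.
C_A = C_{A0}e^(−k₁t) = 1.090 mol·L⁻¹, so C_S = C_{A0}−C_A−C_R = 0.9334 mol·L⁻¹; C_R/C_S = 0.328.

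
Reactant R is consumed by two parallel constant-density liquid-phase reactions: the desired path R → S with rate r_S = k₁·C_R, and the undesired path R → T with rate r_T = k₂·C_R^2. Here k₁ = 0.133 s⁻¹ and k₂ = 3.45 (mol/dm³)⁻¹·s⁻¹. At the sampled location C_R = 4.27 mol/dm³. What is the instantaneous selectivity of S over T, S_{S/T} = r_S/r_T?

0.00903

S_{S/T} = r_S/r_T = (k₁·C_R)/(k₂·C_R^2) = (k₁/k₂)·C_R⁻¹.
= (0.133×4.270) / (3.45×4.270^2) = 0.5679/62.90 = 0.00903.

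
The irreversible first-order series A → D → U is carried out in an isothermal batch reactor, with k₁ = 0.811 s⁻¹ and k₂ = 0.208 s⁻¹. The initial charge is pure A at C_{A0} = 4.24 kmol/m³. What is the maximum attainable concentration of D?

For a first-order series the maximum intermediate yield is C_{D,max}/C_{A0} = (k₁/k₂)^[k₂/(k₂−k₁)].
= (0.811/0.208)^(0.208/(0.208−0.811)) = (3.899)^(-0.3449) = 0.6254.
C_{D,max} = 0.6254×4.24 = 2.65 kmol/m³.

2.65 kmol/m³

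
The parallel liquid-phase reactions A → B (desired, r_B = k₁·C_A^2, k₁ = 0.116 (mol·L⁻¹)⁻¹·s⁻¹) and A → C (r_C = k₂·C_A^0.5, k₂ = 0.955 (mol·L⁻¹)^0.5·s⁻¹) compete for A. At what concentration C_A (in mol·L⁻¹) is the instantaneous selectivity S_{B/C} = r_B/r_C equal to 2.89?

8.27 mol·L⁻¹

S_{B/C} = (k₁/k₂)·C_A^1.5 ⇒ C_A = (S·k₂/k₁)^(1/1.5).
= (2.89×0.955/0.116)^(0.6667) = (23.79)^(0.6667) = 8.27 mol·L⁻¹.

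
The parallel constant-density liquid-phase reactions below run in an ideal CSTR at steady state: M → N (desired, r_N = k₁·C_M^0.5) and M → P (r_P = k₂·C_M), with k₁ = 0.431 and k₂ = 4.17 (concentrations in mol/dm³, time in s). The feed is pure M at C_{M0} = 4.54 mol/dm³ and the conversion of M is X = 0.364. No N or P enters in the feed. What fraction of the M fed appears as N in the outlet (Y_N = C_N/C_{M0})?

Exit C_M = C_{M0}(1−X) = 4.54×0.636 = 2.887 mol/dm³.
In a CSTR the entire volume is at exit conditions, so r_N = 0.431×2.887^0.5 = 0.7324 and r_P = 4.17×2.887 = 12.04.
Fraction of consumed M going to N: r_N/(r_N+r_P) = 0.05734.
C_N = 0.05734·C_{M0}·X = 0.05734×4.54×0.364 = 0.0948 mol/dm³; Y_N = C_N/C_{M0} = 0.0209.

0.0209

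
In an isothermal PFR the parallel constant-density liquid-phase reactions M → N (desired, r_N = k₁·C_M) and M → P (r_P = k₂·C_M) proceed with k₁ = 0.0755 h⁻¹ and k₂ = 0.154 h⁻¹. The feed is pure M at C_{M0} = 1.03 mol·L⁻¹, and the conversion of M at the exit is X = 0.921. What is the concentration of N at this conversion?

0.312 mol·L⁻¹

C_M = C_{M0}(1−X) = 0.08137 mol·L⁻¹.
Both paths are first order in M, so the instantaneous fraction to N is constant: dC_N/d(−C_M) = k₁/(k₁+k₂) = 0.3290.
C_N = 0.3290·(C_{M0}−C_M) = 0.3290×0.9486 = 0.312 mol·L⁻¹.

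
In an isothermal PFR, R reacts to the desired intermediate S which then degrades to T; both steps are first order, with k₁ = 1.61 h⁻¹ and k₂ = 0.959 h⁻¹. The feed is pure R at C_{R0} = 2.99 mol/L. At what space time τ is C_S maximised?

The intermediate peaks when r₁ = r₂, i.e. k₁e^(−k₁τ) = k₂e^(−k₂τ), giving τ_opt = ln(k₂/k₁)/(k₂−k₁).
= ln(0.959/1.61)/(0.959−1.61) = ln(0.5957)/-0.6510 = -0.5181/-0.6510 = 0.796 h.

0.796 h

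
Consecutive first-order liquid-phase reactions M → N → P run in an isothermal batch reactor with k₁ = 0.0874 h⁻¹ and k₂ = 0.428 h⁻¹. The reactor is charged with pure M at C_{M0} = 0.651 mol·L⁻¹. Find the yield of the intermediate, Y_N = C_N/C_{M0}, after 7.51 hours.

0.123

For first-order series with pure M initially, C_N(t) = k₁C_{M0}/(k₂−k₁)·(e^(−k₁t) − e^(−k₂t)).
e^(−k₁t) = e^(−0.0874×7.51) = e^(−0.6564) = 0.5187; e^(−k₂t) = e^(−3.214) = 0.04018.
C_N = 0.0874×0.651/(0.428−0.0874) × (0.5187−0.04018) = 0.1671×0.4785 = 0.07994 mol·L⁻¹.
Y_N = C_N/C_{M0} = 0.07994/0.651 = 0.123.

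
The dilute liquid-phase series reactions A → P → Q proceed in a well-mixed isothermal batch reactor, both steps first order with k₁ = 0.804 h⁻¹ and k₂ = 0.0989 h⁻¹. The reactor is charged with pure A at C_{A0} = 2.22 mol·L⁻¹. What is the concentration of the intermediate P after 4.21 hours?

1.58 mol·L⁻¹

The intermediate concentration in a first-order A→B→C sequence is C_P = k₁C_{A0}(e^(−k₁t) − e^(−k₂t))/(k₂−k₁).
e^(−k₁t) = e^(−0.804×4.21) = e^(−3.385) = 0.03388; e^(−k₂t) = e^(−0.4164) = 0.6594.
C_P = 0.804×2.22/(0.0989−0.804) × (0.03388−0.6594) = (-2.531)×(-0.6256) = 1.584 mol·L⁻¹.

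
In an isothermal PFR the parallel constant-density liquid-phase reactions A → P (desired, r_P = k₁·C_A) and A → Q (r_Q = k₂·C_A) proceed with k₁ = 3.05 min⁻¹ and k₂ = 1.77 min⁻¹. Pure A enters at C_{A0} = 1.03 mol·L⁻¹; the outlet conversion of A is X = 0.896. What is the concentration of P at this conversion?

C_A = C_{A0}(1−X) = 0.1071 mol·L⁻¹.
Both paths are first order in A, so the instantaneous fraction to P is constant: dC_P/d(−C_A) = k₁/(k₁+k₂) = 0.6328.
C_P = 0.6328·(C_{A0}−C_A) = 0.6328×0.9229 = 0.584 mol·L⁻¹.

0.584 mol·L⁻¹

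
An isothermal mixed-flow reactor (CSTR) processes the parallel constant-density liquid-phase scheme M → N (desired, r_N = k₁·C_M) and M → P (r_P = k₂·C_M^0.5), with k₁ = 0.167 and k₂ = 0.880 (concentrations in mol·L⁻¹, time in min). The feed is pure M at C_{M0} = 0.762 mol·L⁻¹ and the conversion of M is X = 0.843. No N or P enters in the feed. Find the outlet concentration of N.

Exit C_M = C_{M0}(1−X) = 0.762×0.157 = 0.1196 mol·L⁻¹.
A CSTR operates uniformly at the exit composition, giving r_N = 0.01998 and r_P = 0.3044 (each k·C_M^n at C_M = 0.1196).
Fraction of consumed M going to N: r_N/(r_N+r_P) = 0.06160.
C_N = 0.06160·C_{M0}·X = 0.06160×0.762×0.843 = 0.0396 mol·L⁻¹.

0.0396 mol·L⁻¹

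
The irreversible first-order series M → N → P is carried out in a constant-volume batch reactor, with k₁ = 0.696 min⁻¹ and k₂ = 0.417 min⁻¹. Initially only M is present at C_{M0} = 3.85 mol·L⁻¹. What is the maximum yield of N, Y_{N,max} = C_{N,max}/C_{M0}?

0.465

At the optimum, C_{N,max}/C_{M0} = (k₁/k₂)^[k₂/(k₂−k₁)].
= (0.696/0.417)^(0.417/(0.417−0.696)) = (1.669)^(-1.495) = 0.4650.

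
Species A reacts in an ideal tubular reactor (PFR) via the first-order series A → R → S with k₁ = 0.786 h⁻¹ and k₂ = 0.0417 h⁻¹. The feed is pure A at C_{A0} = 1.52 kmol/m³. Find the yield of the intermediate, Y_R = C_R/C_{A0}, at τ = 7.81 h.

0.760

Solving the coupled first-order balances gives C_R(τ) = [k₁/(k₂−k₁)]·C_{A0}·(e^(−k₁τ) − e^(−k₂τ)).
e^(−k₁τ) = e^(−0.786×7.81) = e^(−6.139) = 0.002158; e^(−k₂τ) = e^(−0.3257) = 0.7220.
C_R = 0.786×1.52/(0.0417−0.786) × (0.002158−0.7220) = (-1.605)×(-0.7199) = 1.156 kmol/m³.
Y_R = C_R/C_{A0} = 1.156/1.52 = 0.760.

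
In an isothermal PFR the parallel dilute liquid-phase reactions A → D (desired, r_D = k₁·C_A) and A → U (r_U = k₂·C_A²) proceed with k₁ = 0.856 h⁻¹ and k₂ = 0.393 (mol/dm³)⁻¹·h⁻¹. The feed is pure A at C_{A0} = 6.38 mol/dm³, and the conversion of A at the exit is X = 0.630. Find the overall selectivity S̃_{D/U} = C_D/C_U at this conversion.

C_A = C_{A0}(1−X) = 2.361 mol/dm³.
Along a PFR/batch, dC_D/dC_A = −r_D/(r_D+r_U) = −k₁/(k₁+k₂·C_A).
Integrating from C_{A0} to C_A: C_D = (0.856/0.393)·ln[(0.856+0.393·6.38)/(0.856+0.393·2.36)] = 2.178·ln(3.363/1.784) = 1.381 mol/dm³.
C_U = (C_{A0}−C_A)−C_D = 2.638 mol/dm³; S̃_{D/U} = 1.381/2.638 = 0.524.

0.524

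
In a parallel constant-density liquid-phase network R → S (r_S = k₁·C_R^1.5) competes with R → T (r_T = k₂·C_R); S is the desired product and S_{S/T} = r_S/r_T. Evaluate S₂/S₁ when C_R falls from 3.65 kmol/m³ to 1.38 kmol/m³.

0.615

S_{S/T} = (k₁/k₂)·C_R^0.5, so S₂/S₁ = (C_{R,2}/C_{R,1})^0.5.
= (1.38/3.65)^0.5 = (0.3781)^0.5 = 0.615.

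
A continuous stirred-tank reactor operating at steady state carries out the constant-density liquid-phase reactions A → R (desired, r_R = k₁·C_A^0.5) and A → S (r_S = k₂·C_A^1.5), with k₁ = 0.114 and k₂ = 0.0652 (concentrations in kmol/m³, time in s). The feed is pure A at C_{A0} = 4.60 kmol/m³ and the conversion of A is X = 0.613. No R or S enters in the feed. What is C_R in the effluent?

Exit C_A = C_{A0}(1−X) = 4.60×0.387 = 1.780 kmol/m³.
A CSTR operates uniformly at the exit composition, giving r_R = 0.1521 and r_S = 0.1549 (each k·C_A^n at C_A = 1.780).
Fraction of consumed A going to R: r_R/(r_R+r_S) = 0.4955.
C_R = 0.4955·C_{A0}·X = 0.4955×4.60×0.613 = 1.40 kmol/m³.

1.40 kmol/m³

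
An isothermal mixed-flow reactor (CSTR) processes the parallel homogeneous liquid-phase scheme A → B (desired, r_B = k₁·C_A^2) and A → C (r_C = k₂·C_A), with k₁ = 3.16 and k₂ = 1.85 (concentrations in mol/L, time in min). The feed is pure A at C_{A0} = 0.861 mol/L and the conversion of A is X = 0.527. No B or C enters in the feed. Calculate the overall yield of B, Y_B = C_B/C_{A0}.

0.216

Exit C_A = C_{A0}(1−X) = 0.861×0.473 = 0.4073 mol/L.
Rates in a CSTR are evaluated at the outlet concentration: r_B = 3.16×0.4073^2 = 0.5241, r_C = 1.85×0.4073 = 0.7534.
Fraction of consumed A going to B: r_B/(r_B+r_C) = 0.4102.
C_B = 0.4102·C_{A0}·X = 0.4102×0.861×0.527 = 0.186 mol/L; Y_B = C_B/C_{A0} = 0.216.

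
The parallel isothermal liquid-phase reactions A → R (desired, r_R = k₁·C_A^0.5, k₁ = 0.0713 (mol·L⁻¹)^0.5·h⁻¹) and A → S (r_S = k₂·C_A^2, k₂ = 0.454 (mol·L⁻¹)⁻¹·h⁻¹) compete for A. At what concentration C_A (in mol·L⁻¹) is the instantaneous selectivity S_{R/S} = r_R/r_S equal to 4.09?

S_{R/S} = (k₁/k₂)·C_A^-1.5 ⇒ C_A = (S·k₂/k₁)^(1/(-1.5)).
= (4.09×0.454/0.0713)^(-0.6667) = (26.04)^(-0.6667) = 0.114 mol·L⁻¹.

0.114 mol·L⁻¹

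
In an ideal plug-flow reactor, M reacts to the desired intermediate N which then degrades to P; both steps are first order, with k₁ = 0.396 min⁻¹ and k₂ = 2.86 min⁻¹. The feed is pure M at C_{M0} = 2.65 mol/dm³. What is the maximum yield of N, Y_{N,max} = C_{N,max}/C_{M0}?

0.101

For a first-order series the maximum intermediate yield is C_{N,max}/C_{M0} = (k₁/k₂)^[k₂/(k₂−k₁)].
= (0.396/2.86)^(2.86/(2.86−0.396)) = (0.1385)^(1.161) = 0.1008.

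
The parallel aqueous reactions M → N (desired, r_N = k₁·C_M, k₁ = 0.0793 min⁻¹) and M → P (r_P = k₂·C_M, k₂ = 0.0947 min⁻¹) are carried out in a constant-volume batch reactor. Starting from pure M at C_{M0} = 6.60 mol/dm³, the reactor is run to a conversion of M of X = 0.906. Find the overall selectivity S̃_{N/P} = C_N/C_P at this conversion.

C_M = C_{M0}(1−X) = 0.6204 mol/dm³.
Both paths are first order in M, so the instantaneous fraction to N is constant: dC_N/d(−C_M) = k₁/(k₁+k₂) = 0.4557.
C_N = 0.4557·(C_{M0}−C_M) = 0.4557×5.980 = 2.73 mol/dm³.
C_P = (C_{M0}−C_M)−C_N = 3.254 mol/dm³; S̃_{N/P} = 2.725/3.254 = 0.837.

0.837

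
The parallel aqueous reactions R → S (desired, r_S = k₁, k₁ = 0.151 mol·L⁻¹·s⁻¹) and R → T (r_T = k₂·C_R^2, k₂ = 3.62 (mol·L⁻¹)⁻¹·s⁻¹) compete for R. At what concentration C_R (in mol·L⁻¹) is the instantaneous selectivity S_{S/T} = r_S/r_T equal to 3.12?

S_{S/T} = (k₁/k₂)·C_R^-2 ⇒ C_R = (S·k₂/k₁)^(-0.5).
= (3.12×3.62/0.151)^(-0.5) = (74.80)^(-0.5) = 0.116 mol·L⁻¹.

0.116 mol·L⁻¹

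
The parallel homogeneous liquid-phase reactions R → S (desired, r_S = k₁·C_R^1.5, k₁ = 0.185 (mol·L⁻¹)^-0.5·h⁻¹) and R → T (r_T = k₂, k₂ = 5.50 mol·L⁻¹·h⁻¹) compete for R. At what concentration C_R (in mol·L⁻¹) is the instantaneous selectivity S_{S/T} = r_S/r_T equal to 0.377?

S_{S/T} = (k₁/k₂)·C_R^1.5 ⇒ C_R = (S·k₂/k₁)^(1/1.5).
= (0.377×5.50/0.185)^(0.6667) = (11.21)^(0.6667) = 5.01 mol·L⁻¹.

5.01 mol·L⁻¹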